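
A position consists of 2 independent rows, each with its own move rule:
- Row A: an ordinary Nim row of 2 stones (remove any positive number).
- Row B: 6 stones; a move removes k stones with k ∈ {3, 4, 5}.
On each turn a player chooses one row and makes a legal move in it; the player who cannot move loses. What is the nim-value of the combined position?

0

Row A is a plain Nim row of size 2, so its Grundy value is 2.
Grundy values for row B (subtraction set {3, 4, 5}):
k:     0  1  2  3  4  5  6
g(k):  0  0  0  1  1  1  2
So g(6) = 2.
By the Sprague-Grundy theorem, the Grundy value of a sum of independent games is the XOR of the component values.
Combined value = 2 ⊕ 2 = 0.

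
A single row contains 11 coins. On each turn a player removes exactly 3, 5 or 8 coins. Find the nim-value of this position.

Build the Grundy sequence with g(k) = mex{g(k−s) : s ∈ {3, 5, 8}, s ≤ k}:
k:     0  1  2  3  4  5  6  7  8  9 10 11
g(k):  0  0  0  1  1  1  2  2  2  3  3  0
So g(11) = 0.

0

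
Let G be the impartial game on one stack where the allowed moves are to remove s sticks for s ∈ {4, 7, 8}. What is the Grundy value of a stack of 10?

2

Compute g(0), g(1), … for moves {4, 7, 8}:
k:     0  1  2  3  4  5  6  7  8  9 10
g(k):  0  0  0  0  1  1  1  1  2  2  2
So g(10) = 2.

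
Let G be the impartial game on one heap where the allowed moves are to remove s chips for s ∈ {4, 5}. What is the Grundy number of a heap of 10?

0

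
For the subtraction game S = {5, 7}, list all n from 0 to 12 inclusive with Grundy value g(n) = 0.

0, 1, 2, 3, 4, 12

Build the Grundy sequence with g(k) = mex{g(k−s) : s ∈ {5, 7}, s ≤ k}:
g(0) = mex{} = 0
g(1) = mex{} = 0
g(2) = mex{} = 0
g(3) = mex{} = 0
g(4) = mex{} = 0
g(5) = mex{0} = 1
g(6) = mex{0} = 1
g(7) = mex{0} = 1
g(8) = mex{0} = 1
g(9) = mex{0} = 1
g(10) = mex{0,1} = 2
g(11) = mex{0,1} = 2
g(12) = mex{1} = 0
The P-positions (g = 0) in 0..12 are 0, 1, 2, 3, 4, 12.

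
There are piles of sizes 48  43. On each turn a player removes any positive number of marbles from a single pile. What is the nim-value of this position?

Nim-sum: 48 XOR 43 = 27.

27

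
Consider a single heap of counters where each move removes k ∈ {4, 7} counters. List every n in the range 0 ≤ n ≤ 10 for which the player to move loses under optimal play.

0, 1, 2, 3

Grundy values for subtraction set {4, 7}:
k:     0  1  2  3  4  5  6  7  8  9 10
g(k):  0  0  0  0  1  1  1  1  2  2  2
The P-positions (g = 0) in 0..10 are 0, 1, 2, 3.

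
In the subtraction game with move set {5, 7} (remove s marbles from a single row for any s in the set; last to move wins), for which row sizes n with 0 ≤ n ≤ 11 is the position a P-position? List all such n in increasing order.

0, 1, 2, 3, 4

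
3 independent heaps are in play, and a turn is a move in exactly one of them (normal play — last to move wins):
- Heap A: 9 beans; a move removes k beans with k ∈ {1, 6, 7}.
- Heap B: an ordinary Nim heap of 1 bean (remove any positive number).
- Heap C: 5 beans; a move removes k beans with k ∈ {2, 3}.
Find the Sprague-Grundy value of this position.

2

For heap A, compute g(0), g(1), … with moves {1, 6, 7}:
g(0) = mex{} = 0
g(1) = mex{0} = 1
g(2) = mex{1} = 0
g(3) = mex{0} = 1
g(4) = mex{1} = 0
g(5) = mex{0} = 1
g(6) = mex{0,1} = 2
g(7) = mex{0,1,2} = 3
g(8) = mex{0,1,3} = 2
g(9) = mex{0,1,2} = 3
So g(9) = 3.
Heap B is a plain Nim heap of size 1, so its Grundy value is 1.
For heap C, compute g(0), g(1), … with moves {2, 3}:
g(0) = mex{} = 0
g(1) = mex{} = 0
g(2) = mex{0} = 1
g(3) = mex{0} = 1
g(4) = mex{0,1} = 2
g(5) = mex{1} = 0
So g(5) = 0.
By the Sprague-Grundy theorem, the Grundy value of a sum of independent games is the XOR of the component values.
Combined value = 3 ⊕ 1 ⊕ 0 = 2.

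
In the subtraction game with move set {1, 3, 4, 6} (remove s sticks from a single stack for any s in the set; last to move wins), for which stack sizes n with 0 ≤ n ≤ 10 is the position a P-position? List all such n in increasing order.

0, 2, 7, 9

Build the Grundy sequence with g(k) = mex{g(k−s) : s ∈ {1, 3, 4, 6}, s ≤ k}:
g(0) = mex{} = 0
g(1) = mex{0} = 1
g(2) = mex{1} = 0
g(3) = mex{0} = 1
g(4) = mex{0,1} = 2
g(5) = mex{0,1,2} = 3
g(6) = mex{0,1,3} = 2
g(7) = mex{1,2} = 0
g(8) = mex{0,2,3} = 1
g(9) = mex{1,2,3} = 0
g(10) = mex{0,2} = 1
The P-positions (g = 0) in 0..10 are 0, 2, 7, 9.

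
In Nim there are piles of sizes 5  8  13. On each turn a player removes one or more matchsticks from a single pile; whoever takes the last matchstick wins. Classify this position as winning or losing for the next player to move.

Losing position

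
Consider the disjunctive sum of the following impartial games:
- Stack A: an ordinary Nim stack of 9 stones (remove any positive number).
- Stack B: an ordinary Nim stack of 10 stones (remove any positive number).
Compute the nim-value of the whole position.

3

Stack A is a plain Nim stack of size 9, so its Grundy value is 9.
Stack B is a plain Nim stack of size 10, so its Grundy value is 10.
The value of a disjunctive sum is the nim-sum of the parts.
Combined value = 9 ⊕ 10 = 3.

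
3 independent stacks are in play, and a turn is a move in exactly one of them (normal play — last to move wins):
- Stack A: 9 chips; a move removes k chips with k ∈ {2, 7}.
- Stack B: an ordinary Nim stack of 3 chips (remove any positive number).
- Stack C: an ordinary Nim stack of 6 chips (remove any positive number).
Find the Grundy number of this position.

For stack A, compute g(0), g(1), … with moves {2, 7}:
g(0) = mex{} = 0
g(1) = mex{} = 0
g(2) = mex{0} = 1
g(3) = mex{0} = 1
g(4) = mex{1} = 0
g(5) = mex{1} = 0
g(6) = mex{0} = 1
g(7) = mex{0} = 1
g(8) = mex{0,1} = 2
g(9) = mex{1} = 0
So g(9) = 0.
Stack B is a plain Nim stack of size 3, so its Grundy value is 3.
Stack C is a plain Nim stack of size 6, so its Grundy value is 6.
By the Sprague-Grundy theorem, the Grundy value of a sum of independent games is the XOR of the component values.
Combined value = 0 XOR 3 XOR 6 = 5.

5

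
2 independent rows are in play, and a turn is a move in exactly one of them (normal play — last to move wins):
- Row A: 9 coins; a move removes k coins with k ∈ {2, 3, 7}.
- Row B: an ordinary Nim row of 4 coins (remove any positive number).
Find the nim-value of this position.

Build the Grundy sequence for row A with g(k) = mex{g(k−s) : s ∈ {2, 3, 7}, s ≤ k}:
g(0) = mex{} = 0
g(1) = mex{} = 0
g(2) = mex{0} = 1
g(3) = mex{0} = 1
g(4) = mex{0,1} = 2
g(5) = mex{1} = 0
g(6) = mex{1,2} = 0
g(7) = mex{0,2} = 1
g(8) = mex{0} = 1
g(9) = mex{0,1} = 2
So g(9) = 2.
Row B is a plain Nim row of size 4, so its Grundy value is 4.
By the Sprague-Grundy theorem, the Grundy value of a sum of independent games is the XOR of the component values.
Combined value = 2 ⊕ 4 = 6.

6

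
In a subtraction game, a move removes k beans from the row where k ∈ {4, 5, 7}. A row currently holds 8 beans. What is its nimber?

Grundy values for subtraction set {4, 5, 7}:
k:     0  1  2  3  4  5  6  7  8
g(k):  0  0  0  0  1  1  1  1  2
So g(8) = 2.

2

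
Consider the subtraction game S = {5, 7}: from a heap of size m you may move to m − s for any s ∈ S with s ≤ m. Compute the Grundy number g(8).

1

Grundy values for subtraction set {5, 7}:
k:     0  1  2  3  4  5  6  7  8
g(k):  0  0  0  0  0  1  1  1  1
So g(8) = 1.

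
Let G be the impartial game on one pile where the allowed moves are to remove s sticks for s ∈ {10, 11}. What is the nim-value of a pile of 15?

1

Build the Grundy sequence with g(k) = mex{g(k−s) : s ∈ {10, 11}, s ≤ k}:
k:     0  1  2  3  4  5  6  7  8  9 10 11 12 13 14 15
g(k):  0  0  0  0  0  0  0  0  0  0  1  1  1  1  1  1
So g(15) = 1.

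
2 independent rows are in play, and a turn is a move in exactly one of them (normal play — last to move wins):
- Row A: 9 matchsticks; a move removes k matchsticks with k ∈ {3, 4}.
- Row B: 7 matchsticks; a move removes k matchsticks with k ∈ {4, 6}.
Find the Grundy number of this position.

1

Build the Grundy sequence for row A with g(k) = mex{g(k−s) : s ∈ {3, 4}, s ≤ k}:
k:     0  1  2  3  4  5  6  7  8  9
g(k):  0  0  0  1  1  1  2  0  0  0
So g(9) = 0.
Grundy values for row B (subtraction set {4, 6}):
g(0) = mex{} = 0
g(1) = mex{} = 0
g(2) = mex{} = 0
g(3) = mex{} = 0
g(4) = mex{0} = 1
g(5) = mex{0} = 1
g(6) = mex{0} = 1
g(7) = mex{0} = 1
So g(7) = 1.
By the Sprague-Grundy theorem, the Grundy value of a sum of independent games is the XOR of the component values.
Combined value = 0 XOR 1 = 1.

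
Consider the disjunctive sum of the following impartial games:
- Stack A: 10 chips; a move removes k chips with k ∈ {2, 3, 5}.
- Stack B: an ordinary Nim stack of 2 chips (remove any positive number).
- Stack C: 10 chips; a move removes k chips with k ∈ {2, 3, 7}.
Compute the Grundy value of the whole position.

3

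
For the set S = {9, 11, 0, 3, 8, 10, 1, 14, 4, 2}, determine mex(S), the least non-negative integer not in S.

5

The values 0, 1, 2, 3, 4 are all present; 5 is the first non-negative integer missing from the set.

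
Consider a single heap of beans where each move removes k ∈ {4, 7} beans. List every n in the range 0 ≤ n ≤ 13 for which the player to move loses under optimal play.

0, 1, 2, 3, 11, 12, 13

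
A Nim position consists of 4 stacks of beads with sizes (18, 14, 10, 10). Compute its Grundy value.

Compute the nim-sum pairwise:
18 XOR 14 = 28
28 XOR 10 = 22
22 XOR 10 = 28

28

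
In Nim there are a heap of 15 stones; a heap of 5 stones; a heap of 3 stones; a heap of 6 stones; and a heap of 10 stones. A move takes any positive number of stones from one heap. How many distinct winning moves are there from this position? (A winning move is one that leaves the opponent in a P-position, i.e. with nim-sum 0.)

3

Compute the nim-sum pairwise:
15 ⊕ 5 = 10
10 ⊕ 3 = 9
9 ⊕ 6 = 15
15 ⊕ 10 = 5
The overall nim-sum is X = 5. A heap of size p has a winning move iff p XOR X < p (reduce it to p XOR X).
  15: 15 XOR 5 = 10 < 15 — winning move (to 10).
  5: 5 XOR 5 = 0 < 5 — winning move (to 0).
  3: 3 XOR 5 = 6 ≥ 3 — no move.
  6: 6 XOR 5 = 3 < 6 — winning move (to 3).
  10: 10 XOR 5 = 15 ≥ 10 — no move.
That gives 3 winning moves.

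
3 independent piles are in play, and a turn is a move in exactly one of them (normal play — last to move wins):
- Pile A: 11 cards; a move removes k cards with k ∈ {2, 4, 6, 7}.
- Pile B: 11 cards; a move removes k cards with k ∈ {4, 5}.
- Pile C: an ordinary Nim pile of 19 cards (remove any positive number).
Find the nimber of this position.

For pile A, compute g(0), g(1), … with moves {2, 4, 6, 7}:
g(0) = mex{} = 0
g(1) = mex{} = 0
g(2) = mex{0} = 1
g(3) = mex{0} = 1
g(4) = mex{0,1} = 2
g(5) = mex{0,1} = 2
g(6) = mex{0,1,2} = 3
g(7) = mex{0,1,2} = 3
g(8) = mex{0,1,2,3} = 4
g(9) = mex{1,2,3} = 0
g(10) = mex{1,2,3,4} = 0
g(11) = mex{0,2,3} = 1
So g(11) = 1.
For pile B, compute g(0), g(1), … with moves {4, 5}:
g(0) = mex{} = 0
g(1) = mex{} = 0
g(2) = mex{} = 0
g(3) = mex{} = 0
g(4) = mex{0} = 1
g(5) = mex{0} = 1
g(6) = mex{0} = 1
g(7) = mex{0} = 1
g(8) = mex{0,1} = 2
g(9) = mex{1} = 0
g(10) = mex{1} = 0
g(11) = mex{1} = 0
So g(11) = 0.
Pile C is a plain Nim pile of size 19, so its Grundy value is 19.
The value of a disjunctive sum is the nim-sum of the parts.
Combined value = 1 ⊕ 0 ⊕ 19 = 18.

18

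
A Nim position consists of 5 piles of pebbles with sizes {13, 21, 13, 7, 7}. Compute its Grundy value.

21

Nim-sum: 13 ^ 21 ^ 13 ^ 7 ^ 7 = 21.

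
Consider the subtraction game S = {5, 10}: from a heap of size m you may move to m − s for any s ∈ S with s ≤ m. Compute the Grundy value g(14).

2

Build the Grundy sequence with g(k) = mex{g(k−s) : s ∈ {5, 10}, s ≤ k}:
g(0) = mex{} = 0
g(1) = mex{} = 0
g(2) = mex{} = 0
g(3) = mex{} = 0
g(4) = mex{} = 0
g(5) = mex{0} = 1
g(6) = mex{0} = 1
g(7) = mex{0} = 1
g(8) = mex{0} = 1
g(9) = mex{0} = 1
g(10) = mex{0,1} = 2
g(11) = mex{0,1} = 2
g(12) = mex{0,1} = 2
g(13) = mex{0,1} = 2
g(14) = mex{0,1} = 2
So g(14) = 2.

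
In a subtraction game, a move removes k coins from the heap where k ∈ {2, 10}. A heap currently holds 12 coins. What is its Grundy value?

0

Grundy values for subtraction set {2, 10}:
g(0) = mex{} = 0
g(1) = mex{} = 0
g(2) = mex{0} = 1
g(3) = mex{0} = 1
g(4) = mex{1} = 0
g(5) = mex{1} = 0
g(6) = mex{0} = 1
g(7) = mex{0} = 1
g(8) = mex{1} = 0
g(9) = mex{1} = 0
g(10) = mex{0} = 1
g(11) = mex{0} = 1
g(12) = mex{1} = 0
So g(12) = 0.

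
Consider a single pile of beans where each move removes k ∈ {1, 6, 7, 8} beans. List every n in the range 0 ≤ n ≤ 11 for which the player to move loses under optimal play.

0, 2, 4

Build the Grundy sequence with g(k) = mex{g(k−s) : s ∈ {1, 6, 7, 8}, s ≤ k}:
k:     0  1  2  3  4  5  6  7  8  9 10 11
g(k):  0  1  0  1  0  1  2  3  2  3  2  3
The P-positions (g = 0) in 0..11 are 0, 2, 4.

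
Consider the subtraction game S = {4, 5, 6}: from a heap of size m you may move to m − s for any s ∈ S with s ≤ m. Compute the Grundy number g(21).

Build the Grundy sequence with g(k) = mex{g(k−s) : s ∈ {4, 5, 6}, s ≤ k}:
k:     0  1  2  3  4  5  6  7  8  9 10 11 12 13 14 15 16 17 18 19 20 21
g(k):  0  0  0  0  1  1  1  1  2  2  0  0  0  0  1  1  1  1  2  2  0  0
So g(21) = 0.

0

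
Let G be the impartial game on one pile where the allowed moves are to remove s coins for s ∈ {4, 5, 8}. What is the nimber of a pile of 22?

2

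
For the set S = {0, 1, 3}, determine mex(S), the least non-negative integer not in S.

The values 0, 1 are all present; 2 is the first non-negative integer missing from the set.

2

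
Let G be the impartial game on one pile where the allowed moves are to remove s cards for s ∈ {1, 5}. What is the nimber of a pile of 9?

1

Grundy values for subtraction set {1, 5}:
k:     0  1  2  3  4  5  6  7  8  9
g(k):  0  1  0  1  0  1  0  1  0  1
So g(9) = 1.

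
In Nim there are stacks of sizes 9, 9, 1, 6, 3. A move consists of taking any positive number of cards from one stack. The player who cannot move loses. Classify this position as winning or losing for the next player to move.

Winning position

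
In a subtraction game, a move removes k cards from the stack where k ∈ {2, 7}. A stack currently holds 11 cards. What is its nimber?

1

Compute g(0), g(1), … for moves {2, 7}:
g(0) = mex{} = 0
g(1) = mex{} = 0
g(2) = mex{0} = 1
g(3) = mex{0} = 1
g(4) = mex{1} = 0
g(5) = mex{1} = 0
g(6) = mex{0} = 1
g(7) = mex{0} = 1
g(8) = mex{0,1} = 2
g(9) = mex{1} = 0
g(10) = mex{1,2} = 0
g(11) = mex{0} = 1
So g(11) = 1.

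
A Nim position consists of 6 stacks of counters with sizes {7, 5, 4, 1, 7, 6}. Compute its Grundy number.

Nim-sum: 7 ⊕ 5 ⊕ 4 ⊕ 1 ⊕ 7 ⊕ 6 = 6.

6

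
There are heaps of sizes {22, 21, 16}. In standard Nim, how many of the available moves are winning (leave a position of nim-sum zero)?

In binary:
  10110  (22)
  10101  (21)
  10000  (16)
  -----
  10011  (19)
The overall nim-sum is X = 19. A heap of size p has a winning move iff p XOR X < p (reduce it to p XOR X).
  22: 22 XOR 19 = 5 < 22 — winning move (to 5).
  21: 21 XOR 19 = 6 < 21 — winning move (to 6).
  16: 16 XOR 19 = 3 < 16 — winning move (to 3).
That gives 3 winning moves.

3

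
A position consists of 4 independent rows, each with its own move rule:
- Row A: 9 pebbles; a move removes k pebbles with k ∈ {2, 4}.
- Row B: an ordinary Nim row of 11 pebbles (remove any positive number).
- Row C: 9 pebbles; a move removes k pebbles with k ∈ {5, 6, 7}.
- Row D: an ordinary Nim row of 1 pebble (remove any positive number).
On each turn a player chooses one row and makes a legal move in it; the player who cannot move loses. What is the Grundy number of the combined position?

10

Build the Grundy sequence for row A with g(k) = mex{g(k−s) : s ∈ {2, 4}, s ≤ k}:
g(0) = mex{} = 0
g(1) = mex{} = 0
g(2) = mex{0} = 1
g(3) = mex{0} = 1
g(4) = mex{0,1} = 2
g(5) = mex{0,1} = 2
g(6) = mex{1,2} = 0
g(7) = mex{1,2} = 0
g(8) = mex{0,2} = 1
g(9) = mex{0,2} = 1
So g(9) = 1.
Row B is a plain Nim row of size 11, so its Grundy value is 11.
Grundy values for row C (subtraction set {5, 6, 7}):
g(0) = mex{} = 0
g(1) = mex{} = 0
g(2) = mex{} = 0
g(3) = mex{} = 0
g(4) = mex{} = 0
g(5) = mex{0} = 1
g(6) = mex{0} = 1
g(7) = mex{0} = 1
g(8) = mex{0} = 1
g(9) = mex{0} = 1
So g(9) = 1.
Row D is a plain Nim row of size 1, so its Grundy value is 1.
The value of a disjunctive sum is the nim-sum of the parts.
Combined value = 1 XOR 11 XOR 1 XOR 1 = 10.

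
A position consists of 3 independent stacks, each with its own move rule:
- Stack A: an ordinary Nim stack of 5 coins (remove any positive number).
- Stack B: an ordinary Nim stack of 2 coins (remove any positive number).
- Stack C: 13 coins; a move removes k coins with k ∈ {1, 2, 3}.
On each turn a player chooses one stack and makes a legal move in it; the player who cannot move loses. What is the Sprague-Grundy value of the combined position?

6

Stack A is a plain Nim stack of size 5, so its Grundy value is 5.
Stack B is a plain Nim stack of size 2, so its Grundy value is 2.
Build the Grundy sequence for stack C with g(k) = mex{g(k−s) : s ∈ {1, 2, 3}, s ≤ k}:
g(0) = mex{} = 0
g(1) = mex{0} = 1
g(2) = mex{0,1} = 2
g(3) = mex{0,1,2} = 3
g(4) = mex{1,2,3} = 0
g(5) = mex{0,2,3} = 1
g(6) = mex{0,1,3} = 2
g(7) = mex{0,1,2} = 3
g(8) = mex{1,2,3} = 0
g(9) = mex{0,2,3} = 1
g(10) = mex{0,1,3} = 2
g(11) = mex{0,1,2} = 3
g(12) = mex{1,2,3} = 0
g(13) = mex{0,2,3} = 1
So g(13) = 1.
The value of a disjunctive sum is the nim-sum of the parts.
Combined value = 5 XOR 2 XOR 1 = 6.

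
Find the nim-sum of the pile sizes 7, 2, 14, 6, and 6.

Nim-sum: 7 XOR 2 XOR 14 XOR 6 XOR 6 = 11.

11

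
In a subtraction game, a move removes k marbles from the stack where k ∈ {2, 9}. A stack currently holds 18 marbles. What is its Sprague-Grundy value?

1

Grundy values for subtraction set {2, 9}:
k:     0  1  2  3  4  5  6  7  8  9 10 11 12 13 14 15 16 17 18
g(k):  0  0  1  1  0  0  1  1  0  2  1  0  0  1  1  0  0  1  1
So g(18) = 1.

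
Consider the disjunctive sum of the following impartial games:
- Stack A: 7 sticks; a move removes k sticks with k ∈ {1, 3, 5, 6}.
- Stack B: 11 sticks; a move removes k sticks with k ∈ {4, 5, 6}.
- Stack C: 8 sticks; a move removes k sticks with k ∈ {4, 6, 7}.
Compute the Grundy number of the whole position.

1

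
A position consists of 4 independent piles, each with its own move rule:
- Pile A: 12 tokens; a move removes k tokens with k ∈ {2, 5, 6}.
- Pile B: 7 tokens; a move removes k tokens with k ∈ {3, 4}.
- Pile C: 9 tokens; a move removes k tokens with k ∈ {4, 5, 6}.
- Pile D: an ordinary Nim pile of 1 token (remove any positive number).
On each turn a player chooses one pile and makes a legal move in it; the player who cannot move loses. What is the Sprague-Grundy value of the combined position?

3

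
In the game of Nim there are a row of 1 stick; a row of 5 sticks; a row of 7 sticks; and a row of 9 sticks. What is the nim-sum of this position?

10

Nim-sum: 1 ^ 5 ^ 7 ^ 9 = 10.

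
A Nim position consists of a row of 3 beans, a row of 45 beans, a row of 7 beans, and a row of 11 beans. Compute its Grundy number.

Write each in binary and XOR column by column:
  000011  (3)
  101101  (45)
  000111  (7)
  001011  (11)
  ------
  100010  (34)

34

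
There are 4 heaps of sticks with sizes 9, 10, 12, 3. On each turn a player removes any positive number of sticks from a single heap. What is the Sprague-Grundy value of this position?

12

Nim-sum: 9 ^ 10 ^ 12 ^ 3 = 12.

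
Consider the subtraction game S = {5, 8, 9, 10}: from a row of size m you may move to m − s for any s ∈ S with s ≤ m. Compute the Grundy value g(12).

2

Compute g(0), g(1), … for moves {5, 8, 9, 10}:
g(0) = mex{} = 0
g(1) = mex{} = 0
g(2) = mex{} = 0
g(3) = mex{} = 0
g(4) = mex{} = 0
g(5) = mex{0} = 1
g(6) = mex{0} = 1
g(7) = mex{0} = 1
g(8) = mex{0} = 1
g(9) = mex{0} = 1
g(10) = mex{0,1} = 2
g(11) = mex{0,1} = 2
g(12) = mex{0,1} = 2
So g(12) = 2.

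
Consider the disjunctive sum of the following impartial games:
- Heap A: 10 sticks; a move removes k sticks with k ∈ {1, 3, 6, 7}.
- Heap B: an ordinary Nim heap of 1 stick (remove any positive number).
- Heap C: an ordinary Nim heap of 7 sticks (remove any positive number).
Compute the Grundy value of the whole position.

4

Build the Grundy sequence for heap A with g(k) = mex{g(k−s) : s ∈ {1, 3, 6, 7}, s ≤ k}:
g(0) = mex{} = 0
g(1) = mex{0} = 1
g(2) = mex{1} = 0
g(3) = mex{0} = 1
g(4) = mex{1} = 0
g(5) = mex{0} = 1
g(6) = mex{0,1} = 2
g(7) = mex{0,1,2} = 3
g(8) = mex{0,1,3} = 2
g(9) = mex{0,1,2} = 3
g(10) = mex{0,1,3} = 2
So g(10) = 2.
Heap B is a plain Nim heap of size 1, so its Grundy value is 1.
Heap C is a plain Nim heap of size 7, so its Grundy value is 7.
By the Sprague-Grundy theorem, the Grundy value of a sum of independent games is the XOR of the component values.
Combined value = 2 ⊕ 1 ⊕ 7 = 4.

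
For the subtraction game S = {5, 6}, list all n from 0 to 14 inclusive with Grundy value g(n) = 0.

Grundy values for subtraction set {5, 6}:
g(0) = mex{} = 0
g(1) = mex{} = 0
g(2) = mex{} = 0
g(3) = mex{} = 0
g(4) = mex{} = 0
g(5) = mex{0} = 1
g(6) = mex{0} = 1
g(7) = mex{0} = 1
g(8) = mex{0} = 1
g(9) = mex{0} = 1
g(10) = mex{0,1} = 2
g(11) = mex{1} = 0
g(12) = mex{1} = 0
g(13) = mex{1} = 0
g(14) = mex{1} = 0
The P-positions (g = 0) in 0..14 are 0, 1, 2, 3, 4, 11, 12, 13, 14.

0, 1, 2, 3, 4, 11, 12, 13, 14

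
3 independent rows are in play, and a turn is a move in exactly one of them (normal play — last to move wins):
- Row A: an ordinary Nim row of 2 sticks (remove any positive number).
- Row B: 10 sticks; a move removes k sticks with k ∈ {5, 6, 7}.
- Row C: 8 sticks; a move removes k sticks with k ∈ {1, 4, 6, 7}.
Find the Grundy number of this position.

3

Row A is a plain Nim row of size 2, so its Grundy value is 2.
For row B, compute g(0), g(1), … with moves {5, 6, 7}:
k:     0  1  2  3  4  5  6  7  8  9 10
g(k):  0  0  0  0  0  1  1  1  1  1  2
So g(10) = 2.
Grundy values for row C (subtraction set {1, 4, 6, 7}):
g(0) = mex{} = 0
g(1) = mex{0} = 1
g(2) = mex{1} = 0
g(3) = mex{0} = 1
g(4) = mex{0,1} = 2
g(5) = mex{1,2} = 0
g(6) = mex{0} = 1
g(7) = mex{0,1} = 2
g(8) = mex{0,1,2} = 3
So g(8) = 3.
By the Sprague-Grundy theorem, the Grundy value of a sum of independent games is the XOR of the component values.
Combined value = 2 XOR 2 XOR 3 = 3.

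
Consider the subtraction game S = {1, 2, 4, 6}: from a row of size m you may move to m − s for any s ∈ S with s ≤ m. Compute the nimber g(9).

Build the Grundy sequence with g(k) = mex{g(k−s) : s ∈ {1, 2, 4, 6}, s ≤ k}:
g(0) = mex{} = 0
g(1) = mex{0} = 1
g(2) = mex{0,1} = 2
g(3) = mex{1,2} = 0
g(4) = mex{0,2} = 1
g(5) = mex{0,1} = 2
g(6) = mex{0,1,2} = 3
g(7) = mex{0,1,2,3} = 4
g(8) = mex{1,2,3,4} = 0
g(9) = mex{0,2,4} = 1
So g(9) = 1.

1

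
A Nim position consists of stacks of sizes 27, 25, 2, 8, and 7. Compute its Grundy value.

15

Compute the nim-sum pairwise:
27 ^ 25 = 2
2 ^ 2 = 0
0 ^ 8 = 8
8 ^ 7 = 15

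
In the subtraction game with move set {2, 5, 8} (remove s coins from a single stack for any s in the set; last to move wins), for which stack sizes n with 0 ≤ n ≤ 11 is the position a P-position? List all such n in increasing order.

0, 1, 4, 7, 10, 11

Grundy values for subtraction set {2, 5, 8}:
k:     0  1  2  3  4  5  6  7  8  9 10 11
g(k):  0  0  1  1  0  2  1  0  2  1  0  0
The P-positions (g = 0) in 0..11 are 0, 1, 4, 7, 10, 11.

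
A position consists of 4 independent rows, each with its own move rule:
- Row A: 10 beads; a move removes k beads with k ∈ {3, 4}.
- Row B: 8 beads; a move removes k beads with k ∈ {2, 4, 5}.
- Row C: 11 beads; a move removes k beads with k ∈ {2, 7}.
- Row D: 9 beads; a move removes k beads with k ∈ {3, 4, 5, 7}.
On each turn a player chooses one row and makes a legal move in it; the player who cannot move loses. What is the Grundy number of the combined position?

For row A, compute g(0), g(1), … with moves {3, 4}:
g(0) = mex{} = 0
g(1) = mex{} = 0
g(2) = mex{} = 0
g(3) = mex{0} = 1
g(4) = mex{0} = 1
g(5) = mex{0} = 1
g(6) = mex{0,1} = 2
g(7) = mex{1} = 0
g(8) = mex{1} = 0
g(9) = mex{1,2} = 0
g(10) = mex{0,2} = 1
So g(10) = 1.
For row B, compute g(0), g(1), … with moves {2, 4, 5}:
g(0) = mex{} = 0
g(1) = mex{} = 0
g(2) = mex{0} = 1
g(3) = mex{0} = 1
g(4) = mex{0,1} = 2
g(5) = mex{0,1} = 2
g(6) = mex{0,1,2} = 3
g(7) = mex{1,2} = 0
g(8) = mex{1,2,3} = 0
So g(8) = 0.
Build the Grundy sequence for row C with g(k) = mex{g(k−s) : s ∈ {2, 7}, s ≤ k}:
g(0) = mex{} = 0
g(1) = mex{} = 0
g(2) = mex{0} = 1
g(3) = mex{0} = 1
g(4) = mex{1} = 0
g(5) = mex{1} = 0
g(6) = mex{0} = 1
g(7) = mex{0} = 1
g(8) = mex{0,1} = 2
g(9) = mex{1} = 0
g(10) = mex{1,2} = 0
g(11) = mex{0} = 1
So g(11) = 1.
Grundy values for row D (subtraction set {3, 4, 5, 7}):
k:     0  1  2  3  4  5  6  7  8  9
g(k):  0  0  0  1  1  1  2  2  2  3
So g(9) = 3.
The value of a disjunctive sum is the nim-sum of the parts.
Combined value = 1 ⊕ 0 ⊕ 1 ⊕ 3 = 3.

3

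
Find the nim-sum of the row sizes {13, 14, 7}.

In binary:
  1101  (13)
  1110  (14)
  0111  (7)
  ----
  0100  (4)

4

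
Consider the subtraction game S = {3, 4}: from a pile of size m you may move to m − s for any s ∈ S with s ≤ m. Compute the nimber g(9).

0

Build the Grundy sequence with g(k) = mex{g(k−s) : s ∈ {3, 4}, s ≤ k}:
g(0) = mex{} = 0
g(1) = mex{} = 0
g(2) = mex{} = 0
g(3) = mex{0} = 1
g(4) = mex{0} = 1
g(5) = mex{0} = 1
g(6) = mex{0,1} = 2
g(7) = mex{1} = 0
g(8) = mex{1} = 0
g(9) = mex{1,2} = 0
So g(9) = 0.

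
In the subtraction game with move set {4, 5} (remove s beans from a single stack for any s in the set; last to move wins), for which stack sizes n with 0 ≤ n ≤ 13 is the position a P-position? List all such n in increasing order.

0, 1, 2, 3, 9, 10, 11, 12

Grundy values for subtraction set {4, 5}:
k:     0  1  2  3  4  5  6  7  8  9 10 11 12 13
g(k):  0  0  0  0  1  1  1  1  2  0  0  0  0  1
The P-positions (g = 0) in 0..13 are 0, 1, 2, 3, 9, 10, 11, 12.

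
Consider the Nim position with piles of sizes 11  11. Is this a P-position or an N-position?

P-position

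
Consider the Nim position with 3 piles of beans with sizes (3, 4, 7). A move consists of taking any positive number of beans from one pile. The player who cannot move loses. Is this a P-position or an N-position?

Compute the nim-sum pairwise:
3 XOR 4 = 7
7 XOR 7 = 0
The nim-sum is 0, so this is a P-position: the player to move is in a losing position under optimal play.

P-position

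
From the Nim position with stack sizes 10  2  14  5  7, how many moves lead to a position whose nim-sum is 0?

3

Nim-sum: 10 ⊕ 2 ⊕ 14 ⊕ 5 ⊕ 7 = 4.
The overall nim-sum is X = 4. A stack of size p has a winning move iff p XOR X < p (reduce it to p XOR X).
  10: 10 XOR 4 = 14 ≥ 10 — no move.
  2: 2 XOR 4 = 6 ≥ 2 — no move.
  14: 14 XOR 4 = 10 < 14 — winning move (to 10).
  5: 5 XOR 4 = 1 < 5 — winning move (to 1).
  7: 7 XOR 4 = 3 < 7 — winning move (to 3).
That gives 3 winning moves.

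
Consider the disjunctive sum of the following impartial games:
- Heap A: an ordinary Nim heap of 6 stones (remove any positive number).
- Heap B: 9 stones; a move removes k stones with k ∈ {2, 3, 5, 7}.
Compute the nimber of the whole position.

6

Heap A is a plain Nim heap of size 6, so its Grundy value is 6.
Build the Grundy sequence for heap B with g(k) = mex{g(k−s) : s ∈ {2, 3, 5, 7}, s ≤ k}:
k:     0  1  2  3  4  5  6  7  8  9
g(k):  0  0  1  1  2  2  3  3  4  0
So g(9) = 0.
By the Sprague-Grundy theorem, the Grundy value of a sum of independent games is the XOR of the component values.
Combined value = 6 XOR 0 = 6.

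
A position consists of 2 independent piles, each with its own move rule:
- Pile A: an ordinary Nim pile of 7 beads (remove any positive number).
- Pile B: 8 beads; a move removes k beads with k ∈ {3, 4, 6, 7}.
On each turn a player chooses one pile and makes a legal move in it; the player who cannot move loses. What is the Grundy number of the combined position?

Pile A is a plain Nim pile of size 7, so its Grundy value is 7.
Grundy values for pile B (subtraction set {3, 4, 6, 7}):
k:     0  1  2  3  4  5  6  7  8
g(k):  0  0  0  1  1  1  2  2  2
So g(8) = 2.
The value of a disjunctive sum is the nim-sum of the parts.
Combined value = 7 ⊕ 2 = 5.

5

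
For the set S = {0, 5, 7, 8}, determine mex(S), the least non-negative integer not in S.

1

0 is in the set but 1 is not, so the mex is 1.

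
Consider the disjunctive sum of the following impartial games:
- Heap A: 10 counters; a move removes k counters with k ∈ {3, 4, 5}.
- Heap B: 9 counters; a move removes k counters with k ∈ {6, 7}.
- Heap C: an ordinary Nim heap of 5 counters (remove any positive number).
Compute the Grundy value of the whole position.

4

Grundy values for heap A (subtraction set {3, 4, 5}):
k:     0  1  2  3  4  5  6  7  8  9 10
g(k):  0  0  0  1  1  1  2  2  0  0  0
So g(10) = 0.
Grundy values for heap B (subtraction set {6, 7}):
g(0) = mex{} = 0
g(1) = mex{} = 0
g(2) = mex{} = 0
g(3) = mex{} = 0
g(4) = mex{} = 0
g(5) = mex{} = 0
g(6) = mex{0} = 1
g(7) = mex{0} = 1
g(8) = mex{0} = 1
g(9) = mex{0} = 1
So g(9) = 1.
Heap C is a plain Nim heap of size 5, so its Grundy value is 5.
The value of a disjunctive sum is the nim-sum of the parts.
Combined value = 0 XOR 1 XOR 5 = 4.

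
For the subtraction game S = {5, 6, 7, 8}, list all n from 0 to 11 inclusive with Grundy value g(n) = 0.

Compute g(0), g(1), … for moves {5, 6, 7, 8}:
g(0) = mex{} = 0
g(1) = mex{} = 0
g(2) = mex{} = 0
g(3) = mex{} = 0
g(4) = mex{} = 0
g(5) = mex{0} = 1
g(6) = mex{0} = 1
g(7) = mex{0} = 1
g(8) = mex{0} = 1
g(9) = mex{0} = 1
g(10) = mex{0,1} = 2
g(11) = mex{0,1} = 2
The P-positions (g = 0) in 0..11 are 0, 1, 2, 3, 4.

0, 1, 2, 3, 4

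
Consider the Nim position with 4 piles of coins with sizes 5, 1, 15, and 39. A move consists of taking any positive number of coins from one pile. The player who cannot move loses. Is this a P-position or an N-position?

N-position

Nim-sum: 5 XOR 1 XOR 15 XOR 39 = 44.
The nim-sum is 44 ≠ 0, so this is an N-position: the player to move can win.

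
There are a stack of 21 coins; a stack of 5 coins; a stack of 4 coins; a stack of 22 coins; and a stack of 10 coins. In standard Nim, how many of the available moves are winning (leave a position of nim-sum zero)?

Nim-sum: 21 ^ 5 ^ 4 ^ 22 ^ 10 = 8.
The overall nim-sum is X = 8. A stack of size p has a winning move iff p XOR X < p (reduce it to p XOR X).
  21: 21 XOR 8 = 29 ≥ 21 — no move.
  5: 5 XOR 8 = 13 ≥ 5 — no move.
  4: 4 XOR 8 = 12 ≥ 4 — no move.
  22: 22 XOR 8 = 30 ≥ 22 — no move.
  10: 10 XOR 8 = 2 < 10 — winning move (to 2).
That gives 1 winning move.

1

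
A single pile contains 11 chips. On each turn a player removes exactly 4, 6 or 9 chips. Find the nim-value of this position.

2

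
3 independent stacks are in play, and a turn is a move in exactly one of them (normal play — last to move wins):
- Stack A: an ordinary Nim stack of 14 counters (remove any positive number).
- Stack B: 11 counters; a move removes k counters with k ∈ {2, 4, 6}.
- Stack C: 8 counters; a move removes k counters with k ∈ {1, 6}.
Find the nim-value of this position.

14

Stack A is a plain Nim stack of size 14, so its Grundy value is 14.
Grundy values for stack B (subtraction set {2, 4, 6}):
g(0) = mex{} = 0
g(1) = mex{} = 0
g(2) = mex{0} = 1
g(3) = mex{0} = 1
g(4) = mex{0,1} = 2
g(5) = mex{0,1} = 2
g(6) = mex{0,1,2} = 3
g(7) = mex{0,1,2} = 3
g(8) = mex{1,2,3} = 0
g(9) = mex{1,2,3} = 0
g(10) = mex{0,2,3} = 1
g(11) = mex{0,2,3} = 1
So g(11) = 1.
Build the Grundy sequence for stack C with g(k) = mex{g(k−s) : s ∈ {1, 6}, s ≤ k}:
k:     0  1  2  3  4  5  6  7  8
g(k):  0  1  0  1  0  1  2  0  1
So g(8) = 1.
By the Sprague-Grundy theorem, the Grundy value of a sum of independent games is the XOR of the component values.
Combined value = 14 XOR 1 XOR 1 = 14.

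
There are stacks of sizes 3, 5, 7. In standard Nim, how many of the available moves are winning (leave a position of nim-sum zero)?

In binary:
  011  (3)
  101  (5)
  111  (7)
  ---
  001  (1)
The overall nim-sum is X = 1. A stack of size p has a winning move iff p XOR X < p (reduce it to p XOR X).
  3: 3 XOR 1 = 2 < 3 — winning move (to 2).
  5: 5 XOR 1 = 4 < 5 — winning move (to 4).
  7: 7 XOR 1 = 6 < 7 — winning move (to 6).
That gives 3 winning moves.

3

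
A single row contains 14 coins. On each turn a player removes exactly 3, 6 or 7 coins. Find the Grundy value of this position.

Grundy values for subtraction set {3, 6, 7}:
g(0) = mex{} = 0
g(1) = mex{} = 0
g(2) = mex{} = 0
g(3) = mex{0} = 1
g(4) = mex{0} = 1
g(5) = mex{0} = 1
g(6) = mex{0,1} = 2
g(7) = mex{0,1} = 2
g(8) = mex{0,1} = 2
g(9) = mex{0,1,2} = 3
g(10) = mex{1,2} = 0
g(11) = mex{1,2} = 0
g(12) = mex{1,2,3} = 0
g(13) = mex{0,2} = 1
g(14) = mex{0,2} = 1
So g(14) = 1.

1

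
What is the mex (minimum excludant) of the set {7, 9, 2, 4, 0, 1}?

3

The values 0, 1, 2 are all present; 3 is the first non-negative integer missing from the set.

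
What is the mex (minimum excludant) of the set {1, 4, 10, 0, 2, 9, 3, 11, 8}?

5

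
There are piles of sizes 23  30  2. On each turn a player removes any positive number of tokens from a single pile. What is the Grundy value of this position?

11

In binary:
  10111  (23)
  11110  (30)
  00010  (2)
  -----
  01011  (11)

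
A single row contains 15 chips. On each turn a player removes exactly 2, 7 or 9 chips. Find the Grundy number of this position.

Grundy values for subtraction set {2, 7, 9}:
k:     0  1  2  3  4  5  6  7  8  9 10 11 12 13 14 15
g(k):  0  0  1  1  0  0  1  1  2  2  3  3  2  2  3  0
So g(15) = 0.

0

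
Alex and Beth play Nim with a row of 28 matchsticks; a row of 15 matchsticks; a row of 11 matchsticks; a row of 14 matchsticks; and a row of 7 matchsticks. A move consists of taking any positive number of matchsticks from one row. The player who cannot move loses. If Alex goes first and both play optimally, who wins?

Alex wins

Nim-sum: 28 ⊕ 15 ⊕ 11 ⊕ 14 ⊕ 7 = 17.
The nim-sum is 17 ≠ 0, so this is an N-position: the player to move can win; Alex has a winning move.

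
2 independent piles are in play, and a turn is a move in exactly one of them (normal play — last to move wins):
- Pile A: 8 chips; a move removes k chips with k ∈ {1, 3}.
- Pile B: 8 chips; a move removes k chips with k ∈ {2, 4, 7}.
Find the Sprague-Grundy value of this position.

1

Grundy values for pile A (subtraction set {1, 3}):
k:     0  1  2  3  4  5  6  7  8
g(k):  0  1  0  1  0  1  0  1  0
So g(8) = 0.
Build the Grundy sequence for pile B with g(k) = mex{g(k−s) : s ∈ {2, 4, 7}, s ≤ k}:
k:     0  1  2  3  4  5  6  7  8
g(k):  0  0  1  1  2  2  0  3  1
So g(8) = 1.
By the Sprague-Grundy theorem, the Grundy value of a sum of independent games is the XOR of the component values.
Combined value = 0 XOR 1 = 1.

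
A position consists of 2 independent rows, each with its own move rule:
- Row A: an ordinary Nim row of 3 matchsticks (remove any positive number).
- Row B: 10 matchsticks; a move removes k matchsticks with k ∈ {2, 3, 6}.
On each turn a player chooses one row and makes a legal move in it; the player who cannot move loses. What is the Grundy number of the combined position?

3

Row A is a plain Nim row of size 3, so its Grundy value is 3.
Build the Grundy sequence for row B with g(k) = mex{g(k−s) : s ∈ {2, 3, 6}, s ≤ k}:
g(0) = mex{} = 0
g(1) = mex{} = 0
g(2) = mex{0} = 1
g(3) = mex{0} = 1
g(4) = mex{0,1} = 2
g(5) = mex{1} = 0
g(6) = mex{0,1,2} = 3
g(7) = mex{0,2} = 1
g(8) = mex{0,1,3} = 2
g(9) = mex{1,3} = 0
g(10) = mex{1,2} = 0
So g(10) = 0.
The value of a disjunctive sum is the nim-sum of the parts.
Combined value = 3 XOR 0 = 3.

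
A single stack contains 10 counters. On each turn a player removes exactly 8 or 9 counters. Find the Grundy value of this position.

Compute g(0), g(1), … for moves {8, 9}:
g(0) = mex{} = 0
g(1) = mex{} = 0
g(2) = mex{} = 0
g(3) = mex{} = 0
g(4) = mex{} = 0
g(5) = mex{} = 0
g(6) = mex{} = 0
g(7) = mex{} = 0
g(8) = mex{0} = 1
g(9) = mex{0} = 1
g(10) = mex{0} = 1
So g(10) = 1.

1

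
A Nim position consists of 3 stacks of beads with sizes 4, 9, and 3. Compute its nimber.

14

Nim-sum: 4 ⊕ 9 ⊕ 3 = 14.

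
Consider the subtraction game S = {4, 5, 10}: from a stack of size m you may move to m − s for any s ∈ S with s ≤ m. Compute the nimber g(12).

3

Build the Grundy sequence with g(k) = mex{g(k−s) : s ∈ {4, 5, 10}, s ≤ k}:
g(0) = mex{} = 0
g(1) = mex{} = 0
g(2) = mex{} = 0
g(3) = mex{} = 0
g(4) = mex{0} = 1
g(5) = mex{0} = 1
g(6) = mex{0} = 1
g(7) = mex{0} = 1
g(8) = mex{0,1} = 2
g(9) = mex{1} = 0
g(10) = mex{0,1} = 2
g(11) = mex{0,1} = 2
g(12) = mex{0,1,2} = 3
So g(12) = 3.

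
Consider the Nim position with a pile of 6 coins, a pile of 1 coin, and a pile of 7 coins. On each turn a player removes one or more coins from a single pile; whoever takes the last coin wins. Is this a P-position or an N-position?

In binary:
  110  (6)
  001  (1)
  111  (7)
  ---
  000  (0)
The nim-sum is 0, so this is a P-position: the player to move is in a losing position under optimal play.

P-position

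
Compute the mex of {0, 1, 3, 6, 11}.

2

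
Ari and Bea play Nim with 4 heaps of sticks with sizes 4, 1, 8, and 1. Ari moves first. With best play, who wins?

Nim-sum: 4 XOR 1 XOR 8 XOR 1 = 12.
The nim-sum is 12 ≠ 0, so this is an N-position: the player to move can win; Ari has a winning move.

Ari wins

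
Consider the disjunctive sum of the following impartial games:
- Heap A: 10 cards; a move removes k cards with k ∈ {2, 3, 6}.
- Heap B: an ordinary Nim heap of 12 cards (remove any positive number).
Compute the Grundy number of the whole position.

12

Grundy values for heap A (subtraction set {2, 3, 6}):
g(0) = mex{} = 0
g(1) = mex{} = 0
g(2) = mex{0} = 1
g(3) = mex{0} = 1
g(4) = mex{0,1} = 2
g(5) = mex{1} = 0
g(6) = mex{0,1,2} = 3
g(7) = mex{0,2} = 1
g(8) = mex{0,1,3} = 2
g(9) = mex{1,3} = 0
g(10) = mex{1,2} = 0
So g(10) = 0.
Heap B is a plain Nim heap of size 12, so its Grundy value is 12.
By the Sprague-Grundy theorem, the Grundy value of a sum of independent games is the XOR of the component values.
Combined value = 0 ⊕ 12 = 12.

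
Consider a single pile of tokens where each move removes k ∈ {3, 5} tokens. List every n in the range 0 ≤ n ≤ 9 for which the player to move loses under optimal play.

0, 1, 2, 8, 9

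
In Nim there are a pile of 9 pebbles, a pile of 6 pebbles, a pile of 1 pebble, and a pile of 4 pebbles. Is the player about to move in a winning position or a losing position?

Winning position

Compute the nim-sum pairwise:
9 ⊕ 6 = 15
15 ⊕ 1 = 14
14 ⊕ 4 = 10
The nim-sum is 10 ≠ 0, so this is an N-position: the player to move can win.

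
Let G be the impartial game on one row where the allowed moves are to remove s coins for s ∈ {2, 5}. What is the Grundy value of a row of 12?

2

Grundy values for subtraction set {2, 5}:
k:     0  1  2  3  4  5  6  7  8  9 10 11 12
g(k):  0  0  1  1  0  2  1  0  0  1  1  0  2
So g(12) = 2.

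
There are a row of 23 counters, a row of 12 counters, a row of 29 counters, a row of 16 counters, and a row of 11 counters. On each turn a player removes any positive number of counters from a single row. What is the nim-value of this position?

29

Nim-sum: 23 ^ 12 ^ 29 ^ 16 ^ 11 = 29.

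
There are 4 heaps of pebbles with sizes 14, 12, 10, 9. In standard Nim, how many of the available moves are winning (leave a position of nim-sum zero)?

Write each in binary and XOR column by column:
  1110  (14)
  1100  (12)
  1010  (10)
  1001  (9)
  ----
  0001  (1)
The overall nim-sum is X = 1. A heap of size p has a winning move iff p XOR X < p (reduce it to p XOR X).
  14: 14 XOR 1 = 15 ≥ 14 — no move.
  12: 12 XOR 1 = 13 ≥ 12 — no move.
  10: 10 XOR 1 = 11 ≥ 10 — no move.
  9: 9 XOR 1 = 8 < 9 — winning move (to 8).
That gives 1 winning move.

1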